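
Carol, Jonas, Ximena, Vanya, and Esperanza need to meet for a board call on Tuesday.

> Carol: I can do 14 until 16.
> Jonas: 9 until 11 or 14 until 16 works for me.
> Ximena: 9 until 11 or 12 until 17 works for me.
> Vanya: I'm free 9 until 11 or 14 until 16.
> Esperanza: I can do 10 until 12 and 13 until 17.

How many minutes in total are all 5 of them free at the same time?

120

Carol ∩ Jonas: 14:00-16:00.
Carol ∩ Jonas ∩ Ximena: 14:00-16:00.
Carol ∩ Jonas ∩ Ximena ∩ Vanya: 14:00-16:00.
Carol ∩ Jonas ∩ Ximena ∩ Vanya ∩ Esperanza: 14:00-16:00.
That's a single block of 120 minutes.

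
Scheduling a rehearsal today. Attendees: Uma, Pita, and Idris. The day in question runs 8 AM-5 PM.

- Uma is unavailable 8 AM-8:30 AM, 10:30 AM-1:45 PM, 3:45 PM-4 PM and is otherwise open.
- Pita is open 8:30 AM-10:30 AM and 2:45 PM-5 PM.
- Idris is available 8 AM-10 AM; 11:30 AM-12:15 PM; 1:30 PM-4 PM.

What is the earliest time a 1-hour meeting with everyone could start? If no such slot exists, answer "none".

08:30

Uma free: 08:30-10:30, 13:45-15:45, 16:00-17:00 (invert busy blocks within the working day).
Pita free: 08:30-10:30, 14:45-17:00.
Idris free: 08:00-10:00, 11:30-12:15, 13:30-16:00.
Uma ∩ Pita: 08:30-10:30, 14:45-15:45, 16:00-17:00.
Uma ∩ Pita ∩ Idris: 08:30-10:00, 14:45-15:45.
The first common window of at least 60 minutes is 08:30-10:00, so the earliest start is 08:30.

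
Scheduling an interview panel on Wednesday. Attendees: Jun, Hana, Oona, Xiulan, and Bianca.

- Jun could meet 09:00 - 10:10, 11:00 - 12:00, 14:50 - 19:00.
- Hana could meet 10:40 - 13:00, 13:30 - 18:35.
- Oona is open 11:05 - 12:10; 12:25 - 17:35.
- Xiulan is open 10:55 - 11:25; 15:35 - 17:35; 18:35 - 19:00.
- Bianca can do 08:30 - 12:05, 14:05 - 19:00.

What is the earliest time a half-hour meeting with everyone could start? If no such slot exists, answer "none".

15:35

Jun ∩ Hana: 11:00-12:00, 14:50-18:35.
Jun ∩ Hana ∩ Oona: 11:05-12:00, 14:50-17:35.
Jun ∩ Hana ∩ Oona ∩ Xiulan: 11:05-11:25, 15:35-17:35.
Jun ∩ Hana ∩ Oona ∩ Xiulan ∩ Bianca: 11:05-11:25, 15:35-17:35.
Those are the intersection windows.
The first common window of at least 30 minutes is 15:35-17:35, so the earliest start is 15:35.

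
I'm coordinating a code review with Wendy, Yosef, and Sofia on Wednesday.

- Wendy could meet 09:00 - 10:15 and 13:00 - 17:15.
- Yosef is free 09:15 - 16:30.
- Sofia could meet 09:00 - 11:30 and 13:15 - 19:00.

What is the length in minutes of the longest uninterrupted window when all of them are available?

Wendy ∩ Yosef: 09:15-10:15, 13:00-16:30.
Wendy ∩ Yosef ∩ Sofia: 09:15-10:15, 13:15-16:30.
The longest is 13:15-16:30 at 195 minutes.

195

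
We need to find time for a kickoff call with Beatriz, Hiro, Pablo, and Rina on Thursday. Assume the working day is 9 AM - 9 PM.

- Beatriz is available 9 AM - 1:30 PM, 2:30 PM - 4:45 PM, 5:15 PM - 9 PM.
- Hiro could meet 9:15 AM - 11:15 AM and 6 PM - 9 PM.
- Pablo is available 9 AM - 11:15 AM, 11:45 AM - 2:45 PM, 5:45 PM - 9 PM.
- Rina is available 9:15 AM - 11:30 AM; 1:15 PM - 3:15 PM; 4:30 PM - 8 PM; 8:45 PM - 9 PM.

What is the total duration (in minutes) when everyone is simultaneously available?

255

Beatriz ∩ Hiro: 09:15-11:15, 18:00-21:00.
Beatriz ∩ Hiro ∩ Pablo: 09:15-11:15, 18:00-21:00.
Beatriz ∩ Hiro ∩ Pablo ∩ Rina: 09:15-11:15, 18:00-20:00, 20:45-21:00.
Those are the intersection windows.
Summing the common windows: 120 + 120 + 15 = 255 minutes.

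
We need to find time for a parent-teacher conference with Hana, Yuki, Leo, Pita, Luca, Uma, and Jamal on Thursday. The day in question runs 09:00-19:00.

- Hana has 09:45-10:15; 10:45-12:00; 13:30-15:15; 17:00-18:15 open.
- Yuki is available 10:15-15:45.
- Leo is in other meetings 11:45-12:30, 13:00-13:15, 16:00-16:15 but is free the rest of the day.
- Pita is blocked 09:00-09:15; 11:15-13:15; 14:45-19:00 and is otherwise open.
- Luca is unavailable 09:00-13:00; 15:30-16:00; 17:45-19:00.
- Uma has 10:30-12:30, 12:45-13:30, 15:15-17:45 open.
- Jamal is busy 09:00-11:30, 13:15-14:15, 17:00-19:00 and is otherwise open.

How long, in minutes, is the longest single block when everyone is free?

Hana free: 09:45-10:15, 10:45-12:00, 13:30-15:15, 17:00-18:15.
Yuki free: 10:15-15:45.
Leo free: 09:00-11:45, 12:30-13:00, 13:15-16:00, 16:15-19:00 (invert busy blocks within the working day).
Pita free: 09:15-11:15, 13:15-14:45 (invert busy blocks within the working day).
Luca free: 13:00-15:30, 16:00-17:45 (invert busy blocks within the working day).
Uma free: 10:30-12:30, 12:45-13:30, 15:15-17:45.
Jamal free: 11:30-13:15, 14:15-17:00 (invert busy blocks within the working day).
Hana ∩ Yuki: 10:45-12:00, 13:30-15:15.
Hana ∩ Yuki ∩ Leo: 10:45-11:45, 13:30-15:15.
Hana ∩ Yuki ∩ Leo ∩ Pita: 10:45-11:15, 13:30-14:45.
Hana ∩ Yuki ∩ Leo ∩ Pita ∩ Luca: 13:30-14:45.
Hana ∩ Yuki ∩ Leo ∩ Pita ∩ Luca ∩ Uma: ∅.
Hana ∩ Yuki ∩ Leo ∩ Pita ∩ Luca ∩ Uma ∩ Jamal: ∅.
There is no time when everyone is free.
No common window exists, so the longest block is 0 minutes.

0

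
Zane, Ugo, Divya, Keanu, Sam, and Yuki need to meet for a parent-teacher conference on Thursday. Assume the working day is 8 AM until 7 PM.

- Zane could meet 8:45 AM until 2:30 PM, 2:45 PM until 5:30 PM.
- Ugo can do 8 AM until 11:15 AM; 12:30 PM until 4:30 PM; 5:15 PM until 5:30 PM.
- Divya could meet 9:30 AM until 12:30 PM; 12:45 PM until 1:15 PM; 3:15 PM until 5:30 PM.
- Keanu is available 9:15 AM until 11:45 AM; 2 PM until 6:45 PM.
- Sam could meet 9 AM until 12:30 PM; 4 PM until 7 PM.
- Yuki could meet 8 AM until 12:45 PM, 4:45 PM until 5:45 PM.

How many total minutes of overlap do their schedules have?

120

Zane ∩ Ugo: 08:45-11:15, 12:30-14:30, 14:45-16:30, 17:15-17:30.
Zane ∩ Ugo ∩ Divya: 09:30-11:15, 12:45-13:15, 15:15-16:30, 17:15-17:30.
Zane ∩ Ugo ∩ Divya ∩ Keanu: 09:30-11:15, 15:15-16:30, 17:15-17:30.
Zane ∩ Ugo ∩ Divya ∩ Keanu ∩ Sam: 09:30-11:15, 16:00-16:30, 17:15-17:30.
Zane ∩ Ugo ∩ Divya ∩ Keanu ∩ Sam ∩ Yuki: 09:30-11:15, 17:15-17:30.
Summing the common windows: 105 + 15 = 120 minutes.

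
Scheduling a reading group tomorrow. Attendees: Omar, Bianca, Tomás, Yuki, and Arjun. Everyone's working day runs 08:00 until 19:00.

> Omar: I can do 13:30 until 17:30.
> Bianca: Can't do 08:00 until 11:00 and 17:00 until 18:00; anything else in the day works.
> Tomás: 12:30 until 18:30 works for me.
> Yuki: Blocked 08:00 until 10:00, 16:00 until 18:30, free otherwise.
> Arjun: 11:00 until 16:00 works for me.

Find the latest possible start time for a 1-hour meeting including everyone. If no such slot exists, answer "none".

Omar free: 13:30-17:30.
Bianca free: 11:00-17:00, 18:00-19:00 (invert busy blocks within the working day).
Tomás free: 12:30-18:30.
Yuki free: 10:00-16:00, 18:30-19:00 (invert busy blocks within the working day).
Arjun free: 11:00-16:00.
Omar ∩ Bianca: 13:30-17:00.
Omar ∩ Bianca ∩ Tomás: 13:30-17:00.
Omar ∩ Bianca ∩ Tomás ∩ Yuki: 13:30-16:00.
Omar ∩ Bianca ∩ Tomás ∩ Yuki ∩ Arjun: 13:30-16:00.
The last common window of at least 60 minutes is 13:30-16:00; a 60-minute meeting can start as late as 15:00 and still end by 16:00.

15:00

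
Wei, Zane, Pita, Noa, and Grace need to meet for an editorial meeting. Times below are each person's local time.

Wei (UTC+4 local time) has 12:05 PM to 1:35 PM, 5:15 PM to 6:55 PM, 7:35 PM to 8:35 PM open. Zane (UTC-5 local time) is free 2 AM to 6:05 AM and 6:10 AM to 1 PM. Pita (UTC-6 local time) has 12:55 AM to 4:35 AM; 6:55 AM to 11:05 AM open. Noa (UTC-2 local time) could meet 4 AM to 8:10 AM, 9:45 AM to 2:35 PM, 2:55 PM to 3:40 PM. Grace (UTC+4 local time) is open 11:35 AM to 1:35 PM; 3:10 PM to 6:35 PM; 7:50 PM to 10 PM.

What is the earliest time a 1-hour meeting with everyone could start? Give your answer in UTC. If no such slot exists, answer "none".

Wei in UTC: 08:05-09:35, 13:15-14:55, 15:35-16:35 (subtract 4h to convert from UTC+4).
Zane in UTC: 07:00-11:05, 11:10-18:00 (add 5h to convert from UTC-5).
Pita in UTC: 06:55-10:35, 12:55-17:05 (add 6h to convert from UTC-6).
Noa in UTC: 06:00-10:10, 11:45-16:35, 16:55-17:40 (add 2h to convert from UTC-2).
Grace in UTC: 07:35-09:35, 11:10-14:35, 15:50-18:00 (subtract 4h to convert from UTC+4).
Wei ∩ Zane: 08:05-09:35, 13:15-14:55, 15:35-16:35.
Wei ∩ Zane ∩ Pita: 08:05-09:35, 13:15-14:55, 15:35-16:35.
Wei ∩ Zane ∩ Pita ∩ Noa: 08:05-09:35, 13:15-14:55, 15:35-16:35.
Wei ∩ Zane ∩ Pita ∩ Noa ∩ Grace: 08:05-09:35, 13:15-14:35, 15:50-16:35.
The first common window of at least 60 minutes is 08:05-09:35, so the earliest start is 08:05.

08:05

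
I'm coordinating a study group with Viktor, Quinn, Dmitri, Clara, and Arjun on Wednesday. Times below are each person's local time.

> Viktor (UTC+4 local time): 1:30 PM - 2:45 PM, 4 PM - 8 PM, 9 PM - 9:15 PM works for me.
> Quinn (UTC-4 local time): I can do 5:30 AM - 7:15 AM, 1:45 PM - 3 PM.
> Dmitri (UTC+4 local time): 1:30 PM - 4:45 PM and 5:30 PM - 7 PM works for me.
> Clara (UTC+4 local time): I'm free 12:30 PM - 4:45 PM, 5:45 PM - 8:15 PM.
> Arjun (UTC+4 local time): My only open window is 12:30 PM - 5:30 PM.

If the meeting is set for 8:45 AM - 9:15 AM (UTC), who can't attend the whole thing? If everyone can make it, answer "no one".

Dmitri, Quinn, Viktor

Viktor in UTC: 09:30-10:45, 12:00-16:00, 17:00-17:15 (subtract 4h to convert from UTC+4).
Quinn in UTC: 09:30-11:15, 17:45-19:00 (add 4h to convert from UTC-4).
Dmitri in UTC: 09:30-12:45, 13:30-15:00 (subtract 4h to convert from UTC+4).
Clara in UTC: 08:30-12:45, 13:45-16:15 (subtract 4h to convert from UTC+4).
Arjun in UTC: 08:30-13:30 (subtract 4h to convert from UTC+4).
Viktor: not fully free for 08:45-09:15. Quinn: not fully free for 08:45-09:15. Dmitri: not fully free for 08:45-09:15. Clara: free for 08:45-09:15. Arjun: free for 08:45-09:15.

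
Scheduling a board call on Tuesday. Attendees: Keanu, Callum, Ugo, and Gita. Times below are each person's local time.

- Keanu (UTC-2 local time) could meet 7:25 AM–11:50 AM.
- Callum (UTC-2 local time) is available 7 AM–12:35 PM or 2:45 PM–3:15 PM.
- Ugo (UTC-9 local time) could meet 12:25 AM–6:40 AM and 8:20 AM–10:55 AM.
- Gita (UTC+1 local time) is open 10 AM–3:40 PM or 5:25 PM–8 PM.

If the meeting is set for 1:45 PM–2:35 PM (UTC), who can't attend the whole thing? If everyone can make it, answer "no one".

Keanu in UTC: 09:25-13:50 (add 2h to convert from UTC-2).
Callum in UTC: 09:00-14:35, 16:45-17:15 (add 2h to convert from UTC-2).
Ugo in UTC: 09:25-15:40, 17:20-19:55 (add 9h to convert from UTC-9).
Gita in UTC: 09:00-14:40, 16:25-19:00 (subtract 1h to convert from UTC+1).
Keanu: not fully free for 13:45-14:35. Callum: free for 13:45-14:35. Ugo: free for 13:45-14:35. Gita: free for 13:45-14:35.

Keanu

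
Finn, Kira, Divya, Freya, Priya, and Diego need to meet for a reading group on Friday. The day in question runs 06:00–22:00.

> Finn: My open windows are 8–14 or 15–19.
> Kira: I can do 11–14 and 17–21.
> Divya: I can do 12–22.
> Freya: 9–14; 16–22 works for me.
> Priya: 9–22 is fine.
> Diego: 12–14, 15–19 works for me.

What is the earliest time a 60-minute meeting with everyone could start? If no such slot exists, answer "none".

12:00

Finn ∩ Kira: 11:00-14:00, 17:00-19:00.
Finn ∩ Kira ∩ Divya: 12:00-14:00, 17:00-19:00.
Finn ∩ Kira ∩ Divya ∩ Freya: 12:00-14:00, 17:00-19:00.
Finn ∩ Kira ∩ Divya ∩ Freya ∩ Priya: 12:00-14:00, 17:00-19:00.
Finn ∩ Kira ∩ Divya ∩ Freya ∩ Priya ∩ Diego: 12:00-14:00, 17:00-19:00.
The first common window of at least 60 minutes is 12:00-14:00, so the earliest start is 12:00.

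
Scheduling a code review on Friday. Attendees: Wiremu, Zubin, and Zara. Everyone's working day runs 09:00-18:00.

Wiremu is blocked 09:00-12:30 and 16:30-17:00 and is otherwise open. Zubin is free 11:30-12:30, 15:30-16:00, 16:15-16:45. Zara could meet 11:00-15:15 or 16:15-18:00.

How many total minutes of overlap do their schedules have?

Wiremu free: 12:30-16:30, 17:00-18:00 (invert busy blocks within the working day).
Zubin free: 11:30-12:30, 15:30-16:00, 16:15-16:45.
Zara free: 11:00-15:15, 16:15-18:00.
Wiremu ∩ Zubin: 15:30-16:00, 16:15-16:30.
Wiremu ∩ Zubin ∩ Zara: 16:15-16:30.
That's a single block of 15 minutes.

15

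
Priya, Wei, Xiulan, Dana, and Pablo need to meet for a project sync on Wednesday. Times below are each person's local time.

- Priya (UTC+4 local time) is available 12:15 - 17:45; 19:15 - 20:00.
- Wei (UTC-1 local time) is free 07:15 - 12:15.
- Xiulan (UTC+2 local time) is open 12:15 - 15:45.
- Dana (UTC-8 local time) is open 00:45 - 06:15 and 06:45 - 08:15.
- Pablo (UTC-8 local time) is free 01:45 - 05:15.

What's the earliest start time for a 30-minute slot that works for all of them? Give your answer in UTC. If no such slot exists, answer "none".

Priya in UTC: 08:15-13:45, 15:15-16:00 (subtract 4h to convert from UTC+4).
Wei in UTC: 08:15-13:15 (add 1h to convert from UTC-1).
Xiulan in UTC: 10:15-13:45 (subtract 2h to convert from UTC+2).
Dana in UTC: 08:45-14:15, 14:45-16:15 (add 8h to convert from UTC-8).
Pablo in UTC: 09:45-13:15 (add 8h to convert from UTC-8).
Priya ∩ Wei: 08:15-13:15.
Priya ∩ Wei ∩ Xiulan: 10:15-13:15.
Priya ∩ Wei ∩ Xiulan ∩ Dana: 10:15-13:15.
Priya ∩ Wei ∩ Xiulan ∩ Dana ∩ Pablo: 10:15-13:15.
The first common window of at least 30 minutes is 10:15-13:15, so the earliest start is 10:15.

10:15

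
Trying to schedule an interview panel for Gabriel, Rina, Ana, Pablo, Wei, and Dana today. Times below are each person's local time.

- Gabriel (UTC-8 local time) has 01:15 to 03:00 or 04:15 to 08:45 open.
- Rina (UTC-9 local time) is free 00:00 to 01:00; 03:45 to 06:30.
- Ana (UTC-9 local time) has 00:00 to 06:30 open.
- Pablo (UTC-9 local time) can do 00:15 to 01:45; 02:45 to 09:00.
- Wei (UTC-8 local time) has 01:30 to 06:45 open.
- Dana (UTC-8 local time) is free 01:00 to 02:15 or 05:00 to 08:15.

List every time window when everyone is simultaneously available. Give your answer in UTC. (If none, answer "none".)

Gabriel in UTC: 09:15-11:00, 12:15-16:45 (add 8h to convert from UTC-8).
Rina in UTC: 09:00-10:00, 12:45-15:30 (add 9h to convert from UTC-9).
Ana in UTC: 09:00-15:30 (add 9h to convert from UTC-9).
Pablo in UTC: 09:15-10:45, 11:45-18:00 (add 9h to convert from UTC-9).
Wei in UTC: 09:30-14:45 (add 8h to convert from UTC-8).
Dana in UTC: 09:00-10:15, 13:00-16:15 (add 8h to convert from UTC-8).
Gabriel ∩ Rina: 09:15-10:00, 12:45-15:30.
Gabriel ∩ Rina ∩ Ana: 09:15-10:00, 12:45-15:30.
Gabriel ∩ Rina ∩ Ana ∩ Pablo: 09:15-10:00, 12:45-15:30.
Gabriel ∩ Rina ∩ Ana ∩ Pablo ∩ Wei: 09:30-10:00, 12:45-14:45.
Gabriel ∩ Rina ∩ Ana ∩ Pablo ∩ Wei ∩ Dana: 09:30-10:00, 13:00-14:45.
So the common availability across everyone is 09:30-10:00, 13:00-14:45.

09:30-10:00, 13:00-14:45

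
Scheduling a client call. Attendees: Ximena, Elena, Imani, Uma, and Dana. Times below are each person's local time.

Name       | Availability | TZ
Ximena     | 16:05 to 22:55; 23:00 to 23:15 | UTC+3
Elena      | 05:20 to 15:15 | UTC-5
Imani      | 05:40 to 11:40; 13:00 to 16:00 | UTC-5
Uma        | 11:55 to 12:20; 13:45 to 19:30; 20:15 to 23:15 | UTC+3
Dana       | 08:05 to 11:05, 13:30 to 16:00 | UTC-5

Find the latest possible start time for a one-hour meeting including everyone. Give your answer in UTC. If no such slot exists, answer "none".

18:55

Ximena in UTC: 13:05-19:55, 20:00-20:15 (subtract 3h to convert from UTC+3).
Elena in UTC: 10:20-20:15 (add 5h to convert from UTC-5).
Imani in UTC: 10:40-16:40, 18:00-21:00 (add 5h to convert from UTC-5).
Uma in UTC: 08:55-09:20, 10:45-16:30, 17:15-20:15 (subtract 3h to convert from UTC+3).
Dana in UTC: 13:05-16:05, 18:30-21:00 (add 5h to convert from UTC-5).
Ximena ∩ Elena: 13:05-19:55, 20:00-20:15.
Ximena ∩ Elena ∩ Imani: 13:05-16:40, 18:00-19:55, 20:00-20:15.
Ximena ∩ Elena ∩ Imani ∩ Uma: 13:05-16:30, 18:00-19:55, 20:00-20:15.
Ximena ∩ Elena ∩ Imani ∩ Uma ∩ Dana: 13:05-16:05, 18:30-19:55, 20:00-20:15.
The last common window of at least 60 minutes is 18:30-19:55; a 60-minute meeting can start as late as 18:55 and still end by 19:55.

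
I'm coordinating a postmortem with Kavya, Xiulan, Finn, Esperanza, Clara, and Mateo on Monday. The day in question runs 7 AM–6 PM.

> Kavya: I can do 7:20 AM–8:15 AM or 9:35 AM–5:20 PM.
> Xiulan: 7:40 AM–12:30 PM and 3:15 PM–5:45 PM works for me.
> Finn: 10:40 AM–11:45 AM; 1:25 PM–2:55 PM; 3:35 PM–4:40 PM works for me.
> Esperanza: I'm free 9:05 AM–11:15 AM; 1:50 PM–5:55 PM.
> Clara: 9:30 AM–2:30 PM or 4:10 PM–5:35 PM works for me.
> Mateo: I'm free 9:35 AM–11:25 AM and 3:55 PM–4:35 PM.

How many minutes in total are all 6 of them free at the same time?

Kavya ∩ Xiulan: 07:40-08:15, 09:35-12:30, 15:15-17:20.
Kavya ∩ Xiulan ∩ Finn: 10:40-11:45, 15:35-16:40.
Kavya ∩ Xiulan ∩ Finn ∩ Esperanza: 10:40-11:15, 15:35-16:40.
Kavya ∩ Xiulan ∩ Finn ∩ Esperanza ∩ Clara: 10:40-11:15, 16:10-16:40.
Kavya ∩ Xiulan ∩ Finn ∩ Esperanza ∩ Clara ∩ Mateo: 10:40-11:15, 16:10-16:35.
Summing the common windows: 35 + 25 = 60 minutes.

60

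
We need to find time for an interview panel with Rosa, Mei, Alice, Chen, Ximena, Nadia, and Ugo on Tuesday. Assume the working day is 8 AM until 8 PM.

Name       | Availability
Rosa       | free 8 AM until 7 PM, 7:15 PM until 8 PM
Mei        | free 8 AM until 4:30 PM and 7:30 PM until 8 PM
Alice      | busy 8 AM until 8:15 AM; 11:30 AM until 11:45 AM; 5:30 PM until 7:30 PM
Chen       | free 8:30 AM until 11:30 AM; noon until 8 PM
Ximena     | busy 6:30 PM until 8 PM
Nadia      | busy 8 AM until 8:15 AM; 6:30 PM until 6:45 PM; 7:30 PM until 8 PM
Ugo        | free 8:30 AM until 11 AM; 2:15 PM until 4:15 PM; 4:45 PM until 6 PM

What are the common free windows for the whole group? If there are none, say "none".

Rosa free: 08:00-19:00, 19:15-20:00.
Mei free: 08:00-16:30, 19:30-20:00.
Alice free: 08:15-11:30, 11:45-17:30, 19:30-20:00 (invert busy blocks within the working day).
Chen free: 08:30-11:30, 12:00-20:00.
Ximena free: 08:00-18:30 (invert busy blocks within the working day).
Nadia free: 08:15-18:30, 18:45-19:30 (invert busy blocks within the working day).
Ugo free: 08:30-11:00, 14:15-16:15, 16:45-18:00.
Rosa ∩ Mei: 08:00-16:30, 19:30-20:00.
Rosa ∩ Mei ∩ Alice: 08:15-11:30, 11:45-16:30, 19:30-20:00.
Rosa ∩ Mei ∩ Alice ∩ Chen: 08:30-11:30, 12:00-16:30, 19:30-20:00.
Rosa ∩ Mei ∩ Alice ∩ Chen ∩ Ximena: 08:30-11:30, 12:00-16:30.
Rosa ∩ Mei ∩ Alice ∩ Chen ∩ Ximena ∩ Nadia: 08:30-11:30, 12:00-16:30.
Rosa ∩ Mei ∩ Alice ∩ Chen ∩ Ximena ∩ Nadia ∩ Ugo: 08:30-11:00, 14:15-16:15.

08:30-11:00, 14:15-16:15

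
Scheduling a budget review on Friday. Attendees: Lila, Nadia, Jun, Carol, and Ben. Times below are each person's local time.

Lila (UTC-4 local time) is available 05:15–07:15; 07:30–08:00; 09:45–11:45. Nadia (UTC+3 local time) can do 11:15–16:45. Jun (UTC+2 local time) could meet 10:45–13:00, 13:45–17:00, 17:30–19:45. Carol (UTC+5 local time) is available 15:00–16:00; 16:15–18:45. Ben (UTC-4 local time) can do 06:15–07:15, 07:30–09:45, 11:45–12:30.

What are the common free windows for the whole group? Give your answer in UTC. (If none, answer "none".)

Lila in UTC: 09:15-11:15, 11:30-12:00, 13:45-15:45 (add 4h to convert from UTC-4).
Nadia in UTC: 08:15-13:45 (subtract 3h to convert from UTC+3).
Jun in UTC: 08:45-11:00, 11:45-15:00, 15:30-17:45 (subtract 2h to convert from UTC+2).
Carol in UTC: 10:00-11:00, 11:15-13:45 (subtract 5h to convert from UTC+5).
Ben in UTC: 10:15-11:15, 11:30-13:45, 15:45-16:30 (add 4h to convert from UTC-4).
Lila ∩ Nadia: 09:15-11:15, 11:30-12:00.
Lila ∩ Nadia ∩ Jun: 09:15-11:00, 11:45-12:00.
Lila ∩ Nadia ∩ Jun ∩ Carol: 10:00-11:00, 11:45-12:00.
Lila ∩ Nadia ∩ Jun ∩ Carol ∩ Ben: 10:15-11:00, 11:45-12:00.

10:15-11:00, 11:45-12:00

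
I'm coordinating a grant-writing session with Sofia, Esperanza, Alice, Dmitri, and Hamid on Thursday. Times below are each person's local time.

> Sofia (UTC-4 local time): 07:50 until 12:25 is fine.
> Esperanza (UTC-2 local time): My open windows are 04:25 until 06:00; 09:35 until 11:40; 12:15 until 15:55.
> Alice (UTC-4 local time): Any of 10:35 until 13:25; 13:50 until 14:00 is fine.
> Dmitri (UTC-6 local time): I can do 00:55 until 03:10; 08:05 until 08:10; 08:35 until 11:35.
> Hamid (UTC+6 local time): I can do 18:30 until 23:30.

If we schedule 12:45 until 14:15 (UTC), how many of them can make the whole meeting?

Sofia in UTC: 11:50-16:25 (add 4h to convert from UTC-4).
Esperanza in UTC: 06:25-08:00, 11:35-13:40, 14:15-17:55 (add 2h to convert from UTC-2).
Alice in UTC: 14:35-17:25, 17:50-18:00 (add 4h to convert from UTC-4).
Dmitri in UTC: 06:55-09:10, 14:05-14:10, 14:35-17:35 (add 6h to convert from UTC-6).
Hamid in UTC: 12:30-17:30 (subtract 6h to convert from UTC+6).
Sofia and Hamid can make the full 12:45-14:15 slot — that's 2.

2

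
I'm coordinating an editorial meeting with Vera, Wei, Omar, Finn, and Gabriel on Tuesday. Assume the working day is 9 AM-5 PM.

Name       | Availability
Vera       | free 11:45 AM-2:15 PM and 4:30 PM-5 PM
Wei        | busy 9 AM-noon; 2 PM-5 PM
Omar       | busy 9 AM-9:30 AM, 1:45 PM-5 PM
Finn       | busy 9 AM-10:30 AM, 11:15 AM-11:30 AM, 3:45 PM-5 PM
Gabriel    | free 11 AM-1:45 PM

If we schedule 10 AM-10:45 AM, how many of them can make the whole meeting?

Vera free: 11:45-14:15, 16:30-17:00.
Wei free: 12:00-14:00 (invert busy blocks within the working day).
Omar free: 09:30-13:45 (invert busy blocks within the working day).
Finn free: 10:30-11:15, 11:30-15:45 (invert busy blocks within the working day).
Gabriel free: 11:00-13:45.
Omar can make the full 10:00-10:45 slot — that's 1.

1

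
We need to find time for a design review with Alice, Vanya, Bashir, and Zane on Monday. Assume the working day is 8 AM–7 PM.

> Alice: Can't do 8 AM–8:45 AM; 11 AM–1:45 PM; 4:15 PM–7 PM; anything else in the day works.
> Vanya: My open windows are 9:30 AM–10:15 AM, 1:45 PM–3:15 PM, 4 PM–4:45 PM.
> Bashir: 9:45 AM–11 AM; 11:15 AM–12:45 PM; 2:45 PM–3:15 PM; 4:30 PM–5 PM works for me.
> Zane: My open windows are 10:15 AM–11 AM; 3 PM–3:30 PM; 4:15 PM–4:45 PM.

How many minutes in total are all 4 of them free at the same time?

15

Alice free: 08:45-11:00, 13:45-16:15 (invert busy blocks within the working day).
Vanya free: 09:30-10:15, 13:45-15:15, 16:00-16:45.
Bashir free: 09:45-11:00, 11:15-12:45, 14:45-15:15, 16:30-17:00.
Zane free: 10:15-11:00, 15:00-15:30, 16:15-16:45.
Alice ∩ Vanya: 09:30-10:15, 13:45-15:15, 16:00-16:15.
Alice ∩ Vanya ∩ Bashir: 09:45-10:15, 14:45-15:15.
Alice ∩ Vanya ∩ Bashir ∩ Zane: 15:00-15:15.
That's a single block of 15 minutes.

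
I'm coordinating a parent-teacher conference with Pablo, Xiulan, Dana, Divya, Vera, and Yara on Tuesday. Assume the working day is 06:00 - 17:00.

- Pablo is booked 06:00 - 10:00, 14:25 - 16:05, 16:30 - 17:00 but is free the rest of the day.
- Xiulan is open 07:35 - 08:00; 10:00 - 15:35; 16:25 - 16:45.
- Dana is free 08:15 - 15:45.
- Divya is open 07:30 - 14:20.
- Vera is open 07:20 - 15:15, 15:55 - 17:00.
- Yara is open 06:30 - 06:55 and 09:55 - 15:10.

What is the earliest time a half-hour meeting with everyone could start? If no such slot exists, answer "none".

Pablo free: 10:00-14:25, 16:05-16:30 (invert busy blocks within the working day).
Xiulan free: 07:35-08:00, 10:00-15:35, 16:25-16:45.
Dana free: 08:15-15:45.
Divya free: 07:30-14:20.
Vera free: 07:20-15:15, 15:55-17:00.
Yara free: 06:30-06:55, 09:55-15:10.
Pablo ∩ Xiulan: 10:00-14:25, 16:25-16:30.
Pablo ∩ Xiulan ∩ Dana: 10:00-14:25.
Pablo ∩ Xiulan ∩ Dana ∩ Divya: 10:00-14:20.
Pablo ∩ Xiulan ∩ Dana ∩ Divya ∩ Vera: 10:00-14:20.
Pablo ∩ Xiulan ∩ Dana ∩ Divya ∩ Vera ∩ Yara: 10:00-14:20.
The first common window of at least 30 minutes is 10:00-14:20, so the earliest start is 10:00.

10:00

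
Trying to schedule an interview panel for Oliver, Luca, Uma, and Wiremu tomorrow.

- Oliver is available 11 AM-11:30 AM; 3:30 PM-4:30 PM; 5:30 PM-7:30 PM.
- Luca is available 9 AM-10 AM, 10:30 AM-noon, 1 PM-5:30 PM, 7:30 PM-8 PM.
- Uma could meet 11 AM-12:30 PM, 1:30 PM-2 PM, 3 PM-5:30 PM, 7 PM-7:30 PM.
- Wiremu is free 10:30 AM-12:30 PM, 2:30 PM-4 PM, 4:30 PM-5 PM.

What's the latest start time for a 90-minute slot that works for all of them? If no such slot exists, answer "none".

none

Oliver ∩ Luca: 11:00-11:30, 15:30-16:30.
Oliver ∩ Luca ∩ Uma: 11:00-11:30, 15:30-16:30.
Oliver ∩ Luca ∩ Uma ∩ Wiremu: 11:00-11:30, 15:30-16:00.
Those are the intersection windows.
No common window is at least 90 minutes long.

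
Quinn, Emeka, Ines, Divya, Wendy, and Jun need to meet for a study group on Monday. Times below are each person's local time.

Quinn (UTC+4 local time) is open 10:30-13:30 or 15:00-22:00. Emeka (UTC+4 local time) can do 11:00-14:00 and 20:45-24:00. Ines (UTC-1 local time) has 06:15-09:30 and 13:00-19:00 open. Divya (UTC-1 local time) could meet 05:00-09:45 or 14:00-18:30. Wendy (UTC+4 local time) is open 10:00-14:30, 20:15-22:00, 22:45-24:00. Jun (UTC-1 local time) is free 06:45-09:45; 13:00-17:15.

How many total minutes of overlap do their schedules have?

180

Quinn in UTC: 06:30-09:30, 11:00-18:00 (subtract 4h to convert from UTC+4).
Emeka in UTC: 07:00-10:00, 16:45-20:00 (subtract 4h to convert from UTC+4).
Ines in UTC: 07:15-10:30, 14:00-20:00 (add 1h to convert from UTC-1).
Divya in UTC: 06:00-10:45, 15:00-19:30 (add 1h to convert from UTC-1).
Wendy in UTC: 06:00-10:30, 16:15-18:00, 18:45-20:00 (subtract 4h to convert from UTC+4).
Jun in UTC: 07:45-10:45, 14:00-18:15 (add 1h to convert from UTC-1).
Quinn ∩ Emeka: 07:00-09:30, 16:45-18:00.
Quinn ∩ Emeka ∩ Ines: 07:15-09:30, 16:45-18:00.
Quinn ∩ Emeka ∩ Ines ∩ Divya: 07:15-09:30, 16:45-18:00.
Quinn ∩ Emeka ∩ Ines ∩ Divya ∩ Wendy: 07:15-09:30, 16:45-18:00.
Quinn ∩ Emeka ∩ Ines ∩ Divya ∩ Wendy ∩ Jun: 07:45-09:30, 16:45-18:00.
Summing the common windows: 105 + 75 = 180 minutes.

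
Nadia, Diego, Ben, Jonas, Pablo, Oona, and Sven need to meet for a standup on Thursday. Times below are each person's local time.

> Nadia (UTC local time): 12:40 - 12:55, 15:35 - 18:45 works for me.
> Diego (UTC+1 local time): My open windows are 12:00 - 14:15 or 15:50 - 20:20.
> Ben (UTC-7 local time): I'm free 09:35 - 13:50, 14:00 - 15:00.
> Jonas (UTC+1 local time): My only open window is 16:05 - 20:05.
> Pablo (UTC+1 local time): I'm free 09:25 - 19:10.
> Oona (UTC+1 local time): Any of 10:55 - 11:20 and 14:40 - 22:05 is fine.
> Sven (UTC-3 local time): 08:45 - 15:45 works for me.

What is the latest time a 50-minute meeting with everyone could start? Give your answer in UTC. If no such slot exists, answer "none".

Nadia in UTC: 12:40-12:55, 15:35-18:45.
Diego in UTC: 11:00-13:15, 14:50-19:20 (subtract 1h to convert from UTC+1).
Ben in UTC: 16:35-20:50, 21:00-22:00 (add 7h to convert from UTC-7).
Jonas in UTC: 15:05-19:05 (subtract 1h to convert from UTC+1).
Pablo in UTC: 08:25-18:10 (subtract 1h to convert from UTC+1).
Oona in UTC: 09:55-10:20, 13:40-21:05 (subtract 1h to convert from UTC+1).
Sven in UTC: 11:45-18:45 (add 3h to convert from UTC-3).
Nadia ∩ Diego: 12:40-12:55, 15:35-18:45.
Nadia ∩ Diego ∩ Ben: 16:35-18:45.
Nadia ∩ Diego ∩ Ben ∩ Jonas: 16:35-18:45.
Nadia ∩ Diego ∩ Ben ∩ Jonas ∩ Pablo: 16:35-18:10.
Nadia ∩ Diego ∩ Ben ∩ Jonas ∩ Pablo ∩ Oona: 16:35-18:10.
Nadia ∩ Diego ∩ Ben ∩ Jonas ∩ Pablo ∩ Oona ∩ Sven: 16:35-18:10.
Those are the intersection windows.
The last common window of at least 50 minutes is 16:35-18:10; a 50-minute meeting can start as late as 17:20 and still end by 18:10.

17:20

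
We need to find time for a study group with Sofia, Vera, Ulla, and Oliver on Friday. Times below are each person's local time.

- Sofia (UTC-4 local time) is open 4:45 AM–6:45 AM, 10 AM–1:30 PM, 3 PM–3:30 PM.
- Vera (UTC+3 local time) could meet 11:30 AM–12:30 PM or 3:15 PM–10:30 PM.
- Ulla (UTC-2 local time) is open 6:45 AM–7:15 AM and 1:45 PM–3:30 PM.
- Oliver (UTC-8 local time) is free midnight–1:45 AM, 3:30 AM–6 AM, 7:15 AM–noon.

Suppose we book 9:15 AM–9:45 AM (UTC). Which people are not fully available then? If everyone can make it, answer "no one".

Ulla, Vera

Sofia in UTC: 08:45-10:45, 14:00-17:30, 19:00-19:30 (add 4h to convert from UTC-4).
Vera in UTC: 08:30-09:30, 12:15-19:30 (subtract 3h to convert from UTC+3).
Ulla in UTC: 08:45-09:15, 15:45-17:30 (add 2h to convert from UTC-2).
Oliver in UTC: 08:00-09:45, 11:30-14:00, 15:15-20:00 (add 8h to convert from UTC-8).
Sofia: free for 09:15-09:45. Vera: not fully free for 09:15-09:45. Ulla: not fully free for 09:15-09:45. Oliver: free for 09:15-09:45.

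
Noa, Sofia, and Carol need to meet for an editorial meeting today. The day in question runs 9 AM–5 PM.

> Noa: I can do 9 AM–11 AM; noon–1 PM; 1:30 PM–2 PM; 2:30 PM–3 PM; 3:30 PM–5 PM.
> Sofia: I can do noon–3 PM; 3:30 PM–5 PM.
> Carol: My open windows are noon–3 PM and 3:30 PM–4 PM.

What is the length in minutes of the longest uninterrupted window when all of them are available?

Noa ∩ Sofia: 12:00-13:00, 13:30-14:00, 14:30-15:00, 15:30-17:00.
Noa ∩ Sofia ∩ Carol: 12:00-13:00, 13:30-14:00, 14:30-15:00, 15:30-16:00.
So the common availability across everyone is 12:00-13:00, 13:30-14:00, 14:30-15:00, 15:30-16:00.
The longest is 12:00-13:00 at 60 minutes.

60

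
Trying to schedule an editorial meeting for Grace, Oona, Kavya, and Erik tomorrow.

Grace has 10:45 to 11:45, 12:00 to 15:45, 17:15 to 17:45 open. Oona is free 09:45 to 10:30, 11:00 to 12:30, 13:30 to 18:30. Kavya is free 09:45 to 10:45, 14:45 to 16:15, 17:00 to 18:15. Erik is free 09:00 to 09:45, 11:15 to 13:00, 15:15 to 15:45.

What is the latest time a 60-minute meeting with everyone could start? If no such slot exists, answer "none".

none

Grace ∩ Oona: 11:00-11:45, 12:00-12:30, 13:30-15:45, 17:15-17:45.
Grace ∩ Oona ∩ Kavya: 14:45-15:45, 17:15-17:45.
Grace ∩ Oona ∩ Kavya ∩ Erik: 15:15-15:45.
No common window is at least 60 minutes long.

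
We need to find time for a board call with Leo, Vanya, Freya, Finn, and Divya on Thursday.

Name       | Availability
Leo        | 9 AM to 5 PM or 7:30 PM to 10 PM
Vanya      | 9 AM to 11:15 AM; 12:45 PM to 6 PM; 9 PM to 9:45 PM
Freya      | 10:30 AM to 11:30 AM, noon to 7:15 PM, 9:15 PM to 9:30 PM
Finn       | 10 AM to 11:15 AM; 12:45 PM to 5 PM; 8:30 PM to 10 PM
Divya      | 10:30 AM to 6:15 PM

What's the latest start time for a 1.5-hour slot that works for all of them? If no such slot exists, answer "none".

Leo ∩ Vanya: 09:00-11:15, 12:45-17:00, 21:00-21:45.
Leo ∩ Vanya ∩ Freya: 10:30-11:15, 12:45-17:00, 21:15-21:30.
Leo ∩ Vanya ∩ Freya ∩ Finn: 10:30-11:15, 12:45-17:00, 21:15-21:30.
Leo ∩ Vanya ∩ Freya ∩ Finn ∩ Divya: 10:30-11:15, 12:45-17:00.
Those are the intersection windows.
The last common window of at least 90 minutes is 12:45-17:00; a 90-minute meeting can start as late as 15:30 and still end by 17:00.

15:30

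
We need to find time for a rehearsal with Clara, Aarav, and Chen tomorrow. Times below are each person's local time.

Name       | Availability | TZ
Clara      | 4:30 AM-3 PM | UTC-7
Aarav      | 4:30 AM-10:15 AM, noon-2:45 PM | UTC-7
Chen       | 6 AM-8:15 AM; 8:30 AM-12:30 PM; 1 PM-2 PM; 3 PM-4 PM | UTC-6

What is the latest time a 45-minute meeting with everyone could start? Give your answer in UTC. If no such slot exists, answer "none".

Clara in UTC: 11:30-22:00 (add 7h to convert from UTC-7).
Aarav in UTC: 11:30-17:15, 19:00-21:45 (add 7h to convert from UTC-7).
Chen in UTC: 12:00-14:15, 14:30-18:30, 19:00-20:00, 21:00-22:00 (add 6h to convert from UTC-6).
Clara ∩ Aarav: 11:30-17:15, 19:00-21:45.
Clara ∩ Aarav ∩ Chen: 12:00-14:15, 14:30-17:15, 19:00-20:00, 21:00-21:45.
The last common window of at least 45 minutes is 21:00-21:45; a 45-minute meeting can start as late as 21:00 and still end by 21:45.

21:00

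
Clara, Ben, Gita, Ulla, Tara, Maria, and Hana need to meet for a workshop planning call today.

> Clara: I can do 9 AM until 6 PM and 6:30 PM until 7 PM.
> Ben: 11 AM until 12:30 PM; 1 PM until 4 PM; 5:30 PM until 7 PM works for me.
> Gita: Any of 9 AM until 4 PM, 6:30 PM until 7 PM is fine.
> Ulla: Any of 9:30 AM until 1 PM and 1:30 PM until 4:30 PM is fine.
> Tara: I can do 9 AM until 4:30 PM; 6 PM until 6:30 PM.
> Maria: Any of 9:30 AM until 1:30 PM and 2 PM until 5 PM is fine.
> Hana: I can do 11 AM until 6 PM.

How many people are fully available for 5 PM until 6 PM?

2

Clara and Hana can make the full 17:00-18:00 slot — that's 2.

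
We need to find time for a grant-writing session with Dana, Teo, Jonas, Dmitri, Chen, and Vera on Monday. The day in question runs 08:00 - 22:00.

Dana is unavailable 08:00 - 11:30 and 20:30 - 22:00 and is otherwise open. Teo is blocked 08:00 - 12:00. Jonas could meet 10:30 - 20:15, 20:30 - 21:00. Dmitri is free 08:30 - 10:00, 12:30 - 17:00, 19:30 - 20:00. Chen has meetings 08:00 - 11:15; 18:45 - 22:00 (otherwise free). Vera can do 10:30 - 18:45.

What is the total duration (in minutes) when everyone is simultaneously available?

270

Dana free: 11:30-20:30 (invert busy blocks within the working day).
Teo free: 12:00-22:00 (invert busy blocks within the working day).
Jonas free: 10:30-20:15, 20:30-21:00.
Dmitri free: 08:30-10:00, 12:30-17:00, 19:30-20:00.
Chen free: 11:15-18:45 (invert busy blocks within the working day).
Vera free: 10:30-18:45.
Dana ∩ Teo: 12:00-20:30.
Dana ∩ Teo ∩ Jonas: 12:00-20:15.
Dana ∩ Teo ∩ Jonas ∩ Dmitri: 12:30-17:00, 19:30-20:00.
Dana ∩ Teo ∩ Jonas ∩ Dmitri ∩ Chen: 12:30-17:00.
Dana ∩ Teo ∩ Jonas ∩ Dmitri ∩ Chen ∩ Vera: 12:30-17:00.
That's a single block of 270 minutes.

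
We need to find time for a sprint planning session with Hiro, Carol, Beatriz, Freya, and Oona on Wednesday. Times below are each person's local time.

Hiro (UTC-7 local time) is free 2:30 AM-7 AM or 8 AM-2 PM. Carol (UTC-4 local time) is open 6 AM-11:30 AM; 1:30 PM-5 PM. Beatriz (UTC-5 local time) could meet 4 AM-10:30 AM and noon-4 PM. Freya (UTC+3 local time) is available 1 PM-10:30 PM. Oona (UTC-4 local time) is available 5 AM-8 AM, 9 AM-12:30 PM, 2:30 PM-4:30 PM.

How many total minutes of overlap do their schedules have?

Hiro in UTC: 09:30-14:00, 15:00-21:00 (add 7h to convert from UTC-7).
Carol in UTC: 10:00-15:30, 17:30-21:00 (add 4h to convert from UTC-4).
Beatriz in UTC: 09:00-15:30, 17:00-21:00 (add 5h to convert from UTC-5).
Freya in UTC: 10:00-19:30 (subtract 3h to convert from UTC+3).
Oona in UTC: 09:00-12:00, 13:00-16:30, 18:30-20:30 (add 4h to convert from UTC-4).
Hiro ∩ Carol: 10:00-14:00, 15:00-15:30, 17:30-21:00.
Hiro ∩ Carol ∩ Beatriz: 10:00-14:00, 15:00-15:30, 17:30-21:00.
Hiro ∩ Carol ∩ Beatriz ∩ Freya: 10:00-14:00, 15:00-15:30, 17:30-19:30.
Hiro ∩ Carol ∩ Beatriz ∩ Freya ∩ Oona: 10:00-12:00, 13:00-14:00, 15:00-15:30, 18:30-19:30.
Those are the intersection windows.
Summing the common windows: 120 + 60 + 30 + 60 = 270 minutes.

270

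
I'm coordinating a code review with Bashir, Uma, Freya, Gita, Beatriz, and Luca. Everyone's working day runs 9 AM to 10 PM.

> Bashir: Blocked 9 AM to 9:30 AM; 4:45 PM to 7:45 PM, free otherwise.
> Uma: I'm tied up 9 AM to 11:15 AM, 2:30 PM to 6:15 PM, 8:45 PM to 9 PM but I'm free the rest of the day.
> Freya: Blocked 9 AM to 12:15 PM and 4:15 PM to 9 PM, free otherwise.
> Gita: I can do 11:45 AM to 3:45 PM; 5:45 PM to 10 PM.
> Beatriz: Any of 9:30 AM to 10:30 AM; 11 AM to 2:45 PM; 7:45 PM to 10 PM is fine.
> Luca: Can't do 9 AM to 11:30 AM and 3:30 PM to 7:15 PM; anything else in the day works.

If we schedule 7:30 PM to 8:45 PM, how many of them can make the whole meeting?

3

Bashir free: 09:30-16:45, 19:45-22:00 (invert busy blocks within the working day).
Uma free: 11:15-14:30, 18:15-20:45, 21:00-22:00 (invert busy blocks within the working day).
Freya free: 12:15-16:15, 21:00-22:00 (invert busy blocks within the working day).
Gita free: 11:45-15:45, 17:45-22:00.
Beatriz free: 09:30-10:30, 11:00-14:45, 19:45-22:00.
Luca free: 11:30-15:30, 19:15-22:00 (invert busy blocks within the working day).
Uma, Gita, and Luca can make the full 19:30-20:45 slot — that's 3.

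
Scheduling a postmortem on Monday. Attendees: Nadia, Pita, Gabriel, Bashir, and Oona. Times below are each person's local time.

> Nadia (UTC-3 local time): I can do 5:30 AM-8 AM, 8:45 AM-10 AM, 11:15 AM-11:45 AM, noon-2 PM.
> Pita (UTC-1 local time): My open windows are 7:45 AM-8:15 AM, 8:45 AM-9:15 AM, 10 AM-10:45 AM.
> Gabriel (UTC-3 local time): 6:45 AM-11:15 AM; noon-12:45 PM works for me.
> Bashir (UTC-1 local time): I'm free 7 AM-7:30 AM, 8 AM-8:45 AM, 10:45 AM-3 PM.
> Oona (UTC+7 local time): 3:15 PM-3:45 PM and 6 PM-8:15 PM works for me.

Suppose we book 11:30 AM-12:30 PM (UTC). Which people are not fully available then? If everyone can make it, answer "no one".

Nadia in UTC: 08:30-11:00, 11:45-13:00, 14:15-14:45, 15:00-17:00 (add 3h to convert from UTC-3).
Pita in UTC: 08:45-09:15, 09:45-10:15, 11:00-11:45 (add 1h to convert from UTC-1).
Gabriel in UTC: 09:45-14:15, 15:00-15:45 (add 3h to convert from UTC-3).
Bashir in UTC: 08:00-08:30, 09:00-09:45, 11:45-16:00 (add 1h to convert from UTC-1).
Oona in UTC: 08:15-08:45, 11:00-13:15 (subtract 7h to convert from UTC+7).
Nadia: not fully free for 11:30-12:30. Pita: not fully free for 11:30-12:30. Gabriel: free for 11:30-12:30. Bashir: not fully free for 11:30-12:30. Oona: free for 11:30-12:30.

Bashir, Nadia, Pita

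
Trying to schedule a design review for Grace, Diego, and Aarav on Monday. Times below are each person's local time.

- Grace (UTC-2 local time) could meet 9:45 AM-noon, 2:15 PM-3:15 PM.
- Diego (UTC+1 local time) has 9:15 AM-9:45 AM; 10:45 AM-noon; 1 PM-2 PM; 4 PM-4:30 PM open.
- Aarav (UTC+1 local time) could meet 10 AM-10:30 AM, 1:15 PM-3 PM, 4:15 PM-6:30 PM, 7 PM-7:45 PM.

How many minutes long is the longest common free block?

45

Grace in UTC: 11:45-14:00, 16:15-17:15 (add 2h to convert from UTC-2).
Diego in UTC: 08:15-08:45, 09:45-11:00, 12:00-13:00, 15:00-15:30 (subtract 1h to convert from UTC+1).
Aarav in UTC: 09:00-09:30, 12:15-14:00, 15:15-17:30, 18:00-18:45 (subtract 1h to convert from UTC+1).
Grace ∩ Diego: 12:00-13:00.
Grace ∩ Diego ∩ Aarav: 12:15-13:00.
The longest is 12:15-13:00 at 45 minutes.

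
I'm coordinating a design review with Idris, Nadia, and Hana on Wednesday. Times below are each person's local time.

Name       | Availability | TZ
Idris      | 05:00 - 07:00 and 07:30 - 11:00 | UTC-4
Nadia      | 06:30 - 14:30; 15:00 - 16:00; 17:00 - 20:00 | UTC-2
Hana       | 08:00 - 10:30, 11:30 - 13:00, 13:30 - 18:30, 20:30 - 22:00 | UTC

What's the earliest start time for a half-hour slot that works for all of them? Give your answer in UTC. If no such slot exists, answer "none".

Idris in UTC: 09:00-11:00, 11:30-15:00 (add 4h to convert from UTC-4).
Nadia in UTC: 08:30-16:30, 17:00-18:00, 19:00-22:00 (add 2h to convert from UTC-2).
Hana in UTC: 08:00-10:30, 11:30-13:00, 13:30-18:30, 20:30-22:00.
Idris ∩ Nadia: 09:00-11:00, 11:30-15:00.
Idris ∩ Nadia ∩ Hana: 09:00-10:30, 11:30-13:00, 13:30-15:00.
Those are the intersection windows.
The first common window of at least 30 minutes is 09:00-10:30, so the earliest start is 09:00.

09:00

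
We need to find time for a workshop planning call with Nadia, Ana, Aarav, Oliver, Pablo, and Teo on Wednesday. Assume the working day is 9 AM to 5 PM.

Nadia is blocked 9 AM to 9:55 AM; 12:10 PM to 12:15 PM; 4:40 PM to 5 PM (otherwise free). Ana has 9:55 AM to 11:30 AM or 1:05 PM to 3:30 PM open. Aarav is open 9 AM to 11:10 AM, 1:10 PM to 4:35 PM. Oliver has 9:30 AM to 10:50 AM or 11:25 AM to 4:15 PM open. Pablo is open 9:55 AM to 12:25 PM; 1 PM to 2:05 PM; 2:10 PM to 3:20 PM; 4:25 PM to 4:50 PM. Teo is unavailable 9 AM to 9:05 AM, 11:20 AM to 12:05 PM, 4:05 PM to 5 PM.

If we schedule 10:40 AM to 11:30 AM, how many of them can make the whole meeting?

Nadia free: 09:55-12:10, 12:15-16:40 (invert busy blocks within the working day).
Ana free: 09:55-11:30, 13:05-15:30.
Aarav free: 09:00-11:10, 13:10-16:35.
Oliver free: 09:30-10:50, 11:25-16:15.
Pablo free: 09:55-12:25, 13:00-14:05, 14:10-15:20, 16:25-16:50.
Teo free: 09:05-11:20, 12:05-16:05 (invert busy blocks within the working day).
Nadia, Ana, and Pablo can make the full 10:40-11:30 slot — that's 3.

3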